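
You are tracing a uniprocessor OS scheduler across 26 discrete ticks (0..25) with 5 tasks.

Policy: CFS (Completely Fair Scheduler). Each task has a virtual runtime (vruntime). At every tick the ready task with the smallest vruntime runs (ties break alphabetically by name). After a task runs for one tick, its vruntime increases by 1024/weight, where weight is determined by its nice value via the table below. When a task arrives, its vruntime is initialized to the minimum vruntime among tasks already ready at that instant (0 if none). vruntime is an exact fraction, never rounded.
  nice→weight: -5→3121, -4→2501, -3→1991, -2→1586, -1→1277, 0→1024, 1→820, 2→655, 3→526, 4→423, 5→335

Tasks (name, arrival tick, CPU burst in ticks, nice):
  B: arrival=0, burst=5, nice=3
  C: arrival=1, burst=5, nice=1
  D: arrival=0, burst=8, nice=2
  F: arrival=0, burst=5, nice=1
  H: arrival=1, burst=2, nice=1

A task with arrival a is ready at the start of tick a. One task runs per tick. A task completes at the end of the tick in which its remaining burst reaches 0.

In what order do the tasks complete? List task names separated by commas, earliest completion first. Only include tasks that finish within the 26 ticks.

t=0: vr[B=0 D=0 F=0] → run B
t=1: vr[B=512/263 C=0 D=0 F=0 H=0] → run C
t=2: vr[B=512/263 C=256/205 D=0 F=0 H=0] → run D
t=3: vr[B=512/263 C=256/205 D=1024/655 F=0 H=0] → run F
t=4: vr[B=512/263 C=256/205 D=1024/655 F=256/205 H=0] → run H
t=5: vr[B=512/263 C=256/205 D=1024/655 F=256/205 H=256/205] → run C
t=6: vr[B=512/263 C=512/205 D=1024/655 F=256/205 H=256/205] → run F
t=7: vr[B=512/263 C=512/205 D=1024/655 F=512/205 H=256/205] → run H
t=8: vr[B=512/263 C=512/205 D=1024/655 F=512/205] → run D
t=9: vr[B=512/263 C=512/205 D=2048/655 F=512/205] → run B
t=10: vr[B=1024/263 C=512/205 D=2048/655 F=512/205] → run C
t=11: vr[B=1024/263 C=768/205 D=2048/655 F=512/205] → run F
t=12: vr[B=1024/263 C=768/205 D=2048/655 F=768/205] → run D
t=13: vr[B=1024/263 C=768/205 D=3072/655 F=768/205] → run C
t=14: vr[B=1024/263 C=1024/205 D=3072/655 F=768/205] → run F
t=15: vr[B=1024/263 C=1024/205 D=3072/655 F=1024/205] → run B
t=16: vr[B=1536/263 C=1024/205 D=3072/655 F=1024/205] → run D
t=17: vr[B=1536/263 C=1024/205 D=4096/655 F=1024/205] → run C
t=18: vr[B=1536/263 D=4096/655 F=1024/205] → run F
t=19: vr[B=1536/263 D=4096/655] → run B
t=20: vr[B=2048/263 D=4096/655] → run D
t=21: vr[B=2048/263 D=1024/131] → run B
t=22: vr[D=1024/131] → run D
t=23: vr[D=6144/655] → run D
t=24: vr[D=7168/655] → run D
t=25: (idle)

completion order = H, C, F, B, D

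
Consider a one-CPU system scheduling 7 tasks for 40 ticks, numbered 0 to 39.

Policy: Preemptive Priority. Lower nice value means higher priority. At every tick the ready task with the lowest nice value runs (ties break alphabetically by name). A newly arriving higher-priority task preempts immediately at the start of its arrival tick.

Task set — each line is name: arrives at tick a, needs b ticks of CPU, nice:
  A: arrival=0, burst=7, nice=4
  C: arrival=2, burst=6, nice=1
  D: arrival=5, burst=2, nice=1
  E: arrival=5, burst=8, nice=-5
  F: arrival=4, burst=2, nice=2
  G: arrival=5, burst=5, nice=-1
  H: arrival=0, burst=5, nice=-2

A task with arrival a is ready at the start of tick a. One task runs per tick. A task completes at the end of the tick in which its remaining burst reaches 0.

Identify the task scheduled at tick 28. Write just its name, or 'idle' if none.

t=0: ready={A,H} → run H
t=1: ready={A,H} → run H
t=2: ready={A,C,H} → run H
t=3: ready={A,C,H} → run H
t=4: ready={A,C,F,H} → run H
t=5: ready={A,C,D,E,F,G} → run E
t=6: ready={A,C,D,E,F,G} → run E
t=7: ready={A,C,D,E,F,G} → run E
t=8: ready={A,C,D,E,F,G} → run E
t=9: ready={A,C,D,E,F,G} → run E
t=10: ready={A,C,D,E,F,G} → run E
t=11: ready={A,C,D,E,F,G} → run E
t=12: ready={A,C,D,E,F,G} → run E
t=13: ready={A,C,D,F,G} → run G
t=14: ready={A,C,D,F,G} → run G
t=15: ready={A,C,D,F,G} → run G
t=16: ready={A,C,D,F,G} → run G
t=17: ready={A,C,D,F,G} → run G
t=18: ready={A,C,D,F} → run C
t=19: ready={A,C,D,F} → run C
t=20: ready={A,C,D,F} → run C
t=21: ready={A,C,D,F} → run C
t=22: ready={A,C,D,F} → run C
t=23: ready={A,C,D,F} → run C
t=24: ready={A,D,F} → run D
t=25: ready={A,D,F} → run D
t=26: ready={A,F} → run F
t=27: ready={A,F} → run F
t=28: ready={A} → run A
t=29: ready={A} → run A
t=30: ready={A} → run A
t=31: ready={A} → run A
t=32: ready={A} → run A
t=33: ready={A} → run A
t=34: ready={A} → run A
t=35: (idle)
t=36: (idle)
t=37: (idle)
t=38: (idle)
t=39: (idle)

running at tick 28 = A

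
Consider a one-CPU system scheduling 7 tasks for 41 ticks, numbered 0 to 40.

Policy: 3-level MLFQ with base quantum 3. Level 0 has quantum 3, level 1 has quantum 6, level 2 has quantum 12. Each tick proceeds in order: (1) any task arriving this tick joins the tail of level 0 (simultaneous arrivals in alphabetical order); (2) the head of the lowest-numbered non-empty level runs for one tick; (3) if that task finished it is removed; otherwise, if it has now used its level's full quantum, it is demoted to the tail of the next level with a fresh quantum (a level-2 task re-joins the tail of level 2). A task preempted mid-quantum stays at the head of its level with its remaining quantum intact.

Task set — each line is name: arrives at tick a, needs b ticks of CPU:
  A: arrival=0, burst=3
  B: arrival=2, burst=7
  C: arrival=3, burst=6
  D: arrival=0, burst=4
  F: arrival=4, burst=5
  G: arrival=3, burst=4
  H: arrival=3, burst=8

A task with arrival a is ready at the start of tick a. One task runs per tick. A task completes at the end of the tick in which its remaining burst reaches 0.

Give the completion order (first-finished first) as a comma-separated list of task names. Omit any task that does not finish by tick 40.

t=0: L0/L1/L2 = AD/-/- → run A
t=1: L0/L1/L2 = AD/-/- → run A
t=2: L0/L1/L2 = ADB/-/- → run A
t=3: L0/L1/L2 = DBCGH/-/- → run D
t=4: L0/L1/L2 = DBCGHF/-/- → run D
t=5: L0/L1/L2 = DBCGHF/-/- → run D
t=6: L0/L1/L2 = BCGHF/D/- → run B
t=7: L0/L1/L2 = BCGHF/D/- → run B
t=8: L0/L1/L2 = BCGHF/D/- → run B
t=9: L0/L1/L2 = CGHF/DB/- → run C
t=10: L0/L1/L2 = CGHF/DB/- → run C
t=11: L0/L1/L2 = CGHF/DB/- → run C
t=12: L0/L1/L2 = GHF/DBC/- → run G
t=13: L0/L1/L2 = GHF/DBC/- → run G
t=14: L0/L1/L2 = GHF/DBC/- → run G
t=15: L0/L1/L2 = HF/DBCG/- → run H
t=16: L0/L1/L2 = HF/DBCG/- → run H
t=17: L0/L1/L2 = HF/DBCG/- → run H
t=18: L0/L1/L2 = F/DBCGH/- → run F
t=19: L0/L1/L2 = F/DBCGH/- → run F
t=20: L0/L1/L2 = F/DBCGH/- → run F
t=21: L0/L1/L2 = -/DBCGHF/- → run D
t=22: L0/L1/L2 = -/BCGHF/- → run B
t=23: L0/L1/L2 = -/BCGHF/- → run B
t=24: L0/L1/L2 = -/BCGHF/- → run B
t=25: L0/L1/L2 = -/BCGHF/- → run B
t=26: L0/L1/L2 = -/CGHF/- → run C
t=27: L0/L1/L2 = -/CGHF/- → run C
t=28: L0/L1/L2 = -/CGHF/- → run C
t=29: L0/L1/L2 = -/GHF/- → run G
t=30: L0/L1/L2 = -/HF/- → run H
t=31: L0/L1/L2 = -/HF/- → run H
t=32: L0/L1/L2 = -/HF/- → run H
t=33: L0/L1/L2 = -/HF/- → run H
t=34: L0/L1/L2 = -/HF/- → run H
t=35: L0/L1/L2 = -/F/- → run F
t=36: L0/L1/L2 = -/F/- → run F
t=37: (idle)
t=38: (idle)
t=39: (idle)
t=40: (idle)

completion order = A, D, B, C, G, H, F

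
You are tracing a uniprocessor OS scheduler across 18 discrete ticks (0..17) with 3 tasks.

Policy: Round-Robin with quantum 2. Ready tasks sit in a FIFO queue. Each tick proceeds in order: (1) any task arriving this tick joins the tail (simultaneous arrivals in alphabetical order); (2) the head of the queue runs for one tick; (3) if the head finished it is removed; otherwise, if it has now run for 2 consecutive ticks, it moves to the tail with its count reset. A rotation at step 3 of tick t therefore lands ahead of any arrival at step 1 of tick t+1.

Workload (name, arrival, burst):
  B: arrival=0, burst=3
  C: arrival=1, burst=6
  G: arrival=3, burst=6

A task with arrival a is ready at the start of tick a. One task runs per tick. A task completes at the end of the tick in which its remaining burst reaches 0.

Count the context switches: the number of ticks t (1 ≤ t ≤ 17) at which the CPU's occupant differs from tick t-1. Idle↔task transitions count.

context switches = 8

t=0: queue=[B] q_used=0 → run B
t=1: queue=[B,C] q_used=1 → run B
t=2: queue=[C,B] q_used=0 → run C
t=3: queue=[C,B,G] q_used=1 → run C
t=4: queue=[B,G,C] q_used=0 → run B
t=5: queue=[G,C] q_used=0 → run G
t=6: queue=[G,C] q_used=1 → run G
t=7: queue=[C,G] q_used=0 → run C
t=8: queue=[C,G] q_used=1 → run C
t=9: queue=[G,C] q_used=0 → run G
t=10: queue=[G,C] q_used=1 → run G
t=11: queue=[C,G] q_used=0 → run C
t=12: queue=[C,G] q_used=1 → run C
t=13: queue=[G] q_used=0 → run G
t=14: queue=[G] q_used=1 → run G
t=15: (idle)
t=16: (idle)
t=17: (idle)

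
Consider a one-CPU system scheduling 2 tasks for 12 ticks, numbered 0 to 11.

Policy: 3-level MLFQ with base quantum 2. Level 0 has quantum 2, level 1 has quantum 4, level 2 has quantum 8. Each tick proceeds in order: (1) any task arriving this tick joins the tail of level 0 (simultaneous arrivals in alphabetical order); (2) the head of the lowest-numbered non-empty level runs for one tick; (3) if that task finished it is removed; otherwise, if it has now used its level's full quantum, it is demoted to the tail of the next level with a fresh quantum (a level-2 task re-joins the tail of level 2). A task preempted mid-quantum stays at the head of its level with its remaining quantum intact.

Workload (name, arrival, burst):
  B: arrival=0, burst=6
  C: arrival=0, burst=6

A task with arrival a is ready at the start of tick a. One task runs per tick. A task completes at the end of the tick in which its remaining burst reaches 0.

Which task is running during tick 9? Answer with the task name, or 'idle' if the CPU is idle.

running at tick 9 = C

t=0: L0/L1/L2 = BC/-/- → run B
t=1: L0/L1/L2 = BC/-/- → run B
t=2: L0/L1/L2 = C/B/- → run C
t=3: L0/L1/L2 = C/B/- → run C
t=4: L0/L1/L2 = -/BC/- → run B
t=5: L0/L1/L2 = -/BC/- → run B
t=6: L0/L1/L2 = -/BC/- → run B
t=7: L0/L1/L2 = -/BC/- → run B
t=8: L0/L1/L2 = -/C/- → run C
t=9: L0/L1/L2 = -/C/- → run C
t=10: L0/L1/L2 = -/C/- → run C
t=11: L0/L1/L2 = -/C/- → run C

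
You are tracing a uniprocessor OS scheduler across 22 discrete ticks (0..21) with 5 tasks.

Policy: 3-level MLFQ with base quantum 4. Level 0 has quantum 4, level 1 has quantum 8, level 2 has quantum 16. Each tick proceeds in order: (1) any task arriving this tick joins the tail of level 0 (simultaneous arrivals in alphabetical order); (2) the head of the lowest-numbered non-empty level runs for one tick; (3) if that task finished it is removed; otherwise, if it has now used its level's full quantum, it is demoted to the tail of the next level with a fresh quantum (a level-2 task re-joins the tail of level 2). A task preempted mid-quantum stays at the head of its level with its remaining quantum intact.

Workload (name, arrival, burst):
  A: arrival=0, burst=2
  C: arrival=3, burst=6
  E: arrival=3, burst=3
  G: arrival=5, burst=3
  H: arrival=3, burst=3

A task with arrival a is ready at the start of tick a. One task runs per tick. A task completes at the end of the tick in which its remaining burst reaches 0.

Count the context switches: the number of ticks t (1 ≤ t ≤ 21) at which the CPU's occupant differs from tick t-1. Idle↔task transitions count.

context switches = 7

t=0: L0/L1/L2 = A/-/- → run A
t=1: L0/L1/L2 = A/-/- → run A
t=2: (idle)
t=3: L0/L1/L2 = CEH/-/- → run C
t=4: L0/L1/L2 = CEH/-/- → run C
t=5: L0/L1/L2 = CEHG/-/- → run C
t=6: L0/L1/L2 = CEHG/-/- → run C
t=7: L0/L1/L2 = EHG/C/- → run E
t=8: L0/L1/L2 = EHG/C/- → run E
t=9: L0/L1/L2 = EHG/C/- → run E
t=10: L0/L1/L2 = HG/C/- → run H
t=11: L0/L1/L2 = HG/C/- → run H
t=12: L0/L1/L2 = HG/C/- → run H
t=13: L0/L1/L2 = G/C/- → run G
t=14: L0/L1/L2 = G/C/- → run G
t=15: L0/L1/L2 = G/C/- → run G
t=16: L0/L1/L2 = -/C/- → run C
t=17: L0/L1/L2 = -/C/- → run C
t=18: (idle)
t=19: (idle)
t=20: (idle)
t=21: (idle)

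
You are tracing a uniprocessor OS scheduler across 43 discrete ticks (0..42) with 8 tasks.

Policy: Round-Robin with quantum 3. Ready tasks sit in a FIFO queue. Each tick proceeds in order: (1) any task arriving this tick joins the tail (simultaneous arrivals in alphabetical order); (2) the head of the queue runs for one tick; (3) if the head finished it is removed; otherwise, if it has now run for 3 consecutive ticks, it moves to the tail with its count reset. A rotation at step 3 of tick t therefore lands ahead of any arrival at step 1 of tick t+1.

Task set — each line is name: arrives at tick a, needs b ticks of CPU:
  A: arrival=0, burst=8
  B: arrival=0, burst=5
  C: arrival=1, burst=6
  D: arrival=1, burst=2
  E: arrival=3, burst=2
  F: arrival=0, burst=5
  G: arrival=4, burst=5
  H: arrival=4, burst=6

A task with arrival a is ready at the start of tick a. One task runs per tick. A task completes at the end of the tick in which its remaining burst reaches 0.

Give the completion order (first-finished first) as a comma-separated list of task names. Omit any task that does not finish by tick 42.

t=0: queue=[A,B,F] q_used=0 → run A
t=1: queue=[A,B,F,C,D] q_used=1 → run A
t=2: queue=[A,B,F,C,D] q_used=2 → run A
t=3: queue=[B,F,C,D,A,E] q_used=0 → run B
t=4: queue=[B,F,C,D,A,E,G,H] q_used=1 → run B
t=5: queue=[B,F,C,D,A,E,G,H] q_used=2 → run B
t=6: queue=[F,C,D,A,E,G,H,B] q_used=0 → run F
t=7: queue=[F,C,D,A,E,G,H,B] q_used=1 → run F
t=8: queue=[F,C,D,A,E,G,H,B] q_used=2 → run F
t=9: queue=[C,D,A,E,G,H,B,F] q_used=0 → run C
t=10: queue=[C,D,A,E,G,H,B,F] q_used=1 → run C
t=11: queue=[C,D,A,E,G,H,B,F] q_used=2 → run C
t=12: queue=[D,A,E,G,H,B,F,C] q_used=0 → run D
t=13: queue=[D,A,E,G,H,B,F,C] q_used=1 → run D
t=14: queue=[A,E,G,H,B,F,C] q_used=0 → run A
t=15: queue=[A,E,G,H,B,F,C] q_used=1 → run A
t=16: queue=[A,E,G,H,B,F,C] q_used=2 → run A
t=17: queue=[E,G,H,B,F,C,A] q_used=0 → run E
t=18: queue=[E,G,H,B,F,C,A] q_used=1 → run E
t=19: queue=[G,H,B,F,C,A] q_used=0 → run G
t=20: queue=[G,H,B,F,C,A] q_used=1 → run G
t=21: queue=[G,H,B,F,C,A] q_used=2 → run G
t=22: queue=[H,B,F,C,A,G] q_used=0 → run H
t=23: queue=[H,B,F,C,A,G] q_used=1 → run H
t=24: queue=[H,B,F,C,A,G] q_used=2 → run H
t=25: queue=[B,F,C,A,G,H] q_used=0 → run B
t=26: queue=[B,F,C,A,G,H] q_used=1 → run B
t=27: queue=[F,C,A,G,H] q_used=0 → run F
t=28: queue=[F,C,A,G,H] q_used=1 → run F
t=29: queue=[C,A,G,H] q_used=0 → run C
t=30: queue=[C,A,G,H] q_used=1 → run C
t=31: queue=[C,A,G,H] q_used=2 → run C
t=32: queue=[A,G,H] q_used=0 → run A
t=33: queue=[A,G,H] q_used=1 → run A
t=34: queue=[G,H] q_used=0 → run G
t=35: queue=[G,H] q_used=1 → run G
t=36: queue=[H] q_used=0 → run H
t=37: queue=[H] q_used=1 → run H
t=38: queue=[H] q_used=2 → run H
t=39: (idle)
t=40: (idle)
t=41: (idle)
t=42: (idle)

completion order = D, E, B, F, C, A, G, H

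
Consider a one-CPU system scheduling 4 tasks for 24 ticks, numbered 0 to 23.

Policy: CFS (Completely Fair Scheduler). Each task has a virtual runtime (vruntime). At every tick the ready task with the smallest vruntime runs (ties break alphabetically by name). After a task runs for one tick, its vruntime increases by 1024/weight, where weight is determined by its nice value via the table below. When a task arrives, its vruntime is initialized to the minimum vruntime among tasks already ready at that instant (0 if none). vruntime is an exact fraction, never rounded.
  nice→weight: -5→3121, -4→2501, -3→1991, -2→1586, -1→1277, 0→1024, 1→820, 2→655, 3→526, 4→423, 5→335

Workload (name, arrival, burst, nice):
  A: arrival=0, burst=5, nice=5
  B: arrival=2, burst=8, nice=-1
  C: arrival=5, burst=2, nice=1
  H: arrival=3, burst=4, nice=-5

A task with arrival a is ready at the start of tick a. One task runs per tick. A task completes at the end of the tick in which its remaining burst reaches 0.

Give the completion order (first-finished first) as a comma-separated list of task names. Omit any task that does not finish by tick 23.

t=0: vr[A=0] → run A
t=1: vr[A=1024/335] → run A
t=2: vr[A=2048/335 B=2048/335] → run A
t=3: vr[A=3072/335 B=2048/335 H=2048/335] → run B
t=4: vr[A=3072/335 B=2958336/427795 H=2048/335] → run H
t=5: vr[A=3072/335 B=2958336/427795 C=6734848/1045535 H=6734848/1045535] → run C
t=6: vr[A=3072/335 B=2958336/427795 C=65932032/8573387 H=6734848/1045535] → run H
t=7: vr[A=3072/335 B=2958336/427795 C=65932032/8573387 H=7077888/1045535] → run H
t=8: vr[A=3072/335 B=2958336/427795 C=65932032/8573387 H=7420928/1045535] → run B
t=9: vr[A=3072/335 B=3301376/427795 C=65932032/8573387 H=7420928/1045535] → run H
t=10: vr[A=3072/335 B=3301376/427795 C=65932032/8573387] → run C
t=11: vr[A=3072/335 B=3301376/427795] → run B
t=12: vr[A=3072/335 B=3644416/427795] → run B
t=13: vr[A=3072/335 B=3987456/427795] → run A
t=14: vr[A=4096/335 B=3987456/427795] → run B
t=15: vr[A=4096/335 B=4330496/427795] → run B
t=16: vr[A=4096/335 B=4673536/427795] → run B
t=17: vr[A=4096/335 B=5016576/427795] → run B
t=18: vr[A=4096/335] → run A
t=19: (idle)
t=20: (idle)
t=21: (idle)
t=22: (idle)
t=23: (idle)

completion order = H, C, B, A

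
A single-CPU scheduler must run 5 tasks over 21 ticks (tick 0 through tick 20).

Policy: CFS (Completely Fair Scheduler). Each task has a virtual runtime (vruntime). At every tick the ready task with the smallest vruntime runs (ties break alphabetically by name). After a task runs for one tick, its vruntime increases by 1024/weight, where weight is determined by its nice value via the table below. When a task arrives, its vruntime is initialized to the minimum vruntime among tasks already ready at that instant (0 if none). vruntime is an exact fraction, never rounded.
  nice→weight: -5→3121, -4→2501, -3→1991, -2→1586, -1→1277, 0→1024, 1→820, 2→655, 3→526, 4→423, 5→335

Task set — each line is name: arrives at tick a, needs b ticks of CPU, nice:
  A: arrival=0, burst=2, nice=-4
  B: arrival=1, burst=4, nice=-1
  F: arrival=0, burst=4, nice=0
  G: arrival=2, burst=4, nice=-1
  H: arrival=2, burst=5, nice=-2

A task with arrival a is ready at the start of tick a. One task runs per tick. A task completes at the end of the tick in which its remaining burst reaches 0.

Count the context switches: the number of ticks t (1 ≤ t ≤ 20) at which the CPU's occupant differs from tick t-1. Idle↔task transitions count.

context switches = 19

t=0: vr[A=0 F=0] → run A
t=1: vr[A=1024/2501 B=0 F=0] → run B
t=2: vr[A=1024/2501 B=1024/1277 F=0 G=0 H=0] → run F
t=3: vr[A=1024/2501 B=1024/1277 F=1 G=0 H=0] → run G
t=4: vr[A=1024/2501 B=1024/1277 F=1 G=1024/1277 H=0] → run H
t=5: vr[A=1024/2501 B=1024/1277 F=1 G=1024/1277 H=512/793] → run A
t=6: vr[B=1024/1277 F=1 G=1024/1277 H=512/793] → run H
t=7: vr[B=1024/1277 F=1 G=1024/1277 H=1024/793] → run B
t=8: vr[B=2048/1277 F=1 G=1024/1277 H=1024/793] → run G
t=9: vr[B=2048/1277 F=1 G=2048/1277 H=1024/793] → run F
t=10: vr[B=2048/1277 F=2 G=2048/1277 H=1024/793] → run H
t=11: vr[B=2048/1277 F=2 G=2048/1277 H=1536/793] → run B
t=12: vr[B=3072/1277 F=2 G=2048/1277 H=1536/793] → run G
t=13: vr[B=3072/1277 F=2 G=3072/1277 H=1536/793] → run H
t=14: vr[B=3072/1277 F=2 G=3072/1277 H=2048/793] → run F
t=15: vr[B=3072/1277 F=3 G=3072/1277 H=2048/793] → run B
t=16: vr[F=3 G=3072/1277 H=2048/793] → run G
t=17: vr[F=3 H=2048/793] → run H
t=18: vr[F=3] → run F
t=19: (idle)
t=20: (idle)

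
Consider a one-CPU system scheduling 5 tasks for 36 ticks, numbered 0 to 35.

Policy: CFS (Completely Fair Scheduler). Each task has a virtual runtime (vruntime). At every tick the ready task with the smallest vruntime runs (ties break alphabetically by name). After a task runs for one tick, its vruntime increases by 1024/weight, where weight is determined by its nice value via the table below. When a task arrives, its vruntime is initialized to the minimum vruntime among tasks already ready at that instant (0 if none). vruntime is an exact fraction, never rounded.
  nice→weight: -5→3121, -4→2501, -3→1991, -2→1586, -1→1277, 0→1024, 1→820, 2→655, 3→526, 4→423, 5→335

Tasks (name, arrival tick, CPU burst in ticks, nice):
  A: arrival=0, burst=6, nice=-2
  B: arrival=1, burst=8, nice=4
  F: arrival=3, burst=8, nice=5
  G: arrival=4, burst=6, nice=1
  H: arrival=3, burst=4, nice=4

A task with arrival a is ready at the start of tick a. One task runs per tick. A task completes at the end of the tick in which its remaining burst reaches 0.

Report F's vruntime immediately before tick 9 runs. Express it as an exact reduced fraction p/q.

vruntime(F, start of tick 9) = 1155072/265655

t=0: vr[A=0] → run A
t=1: vr[A=512/793 B=512/793] → run A
t=2: vr[A=1024/793 B=512/793] → run B
t=3: vr[A=1024/793 B=1028608/335439 F=1024/793 H=1024/793] → run A
t=4: vr[A=1536/793 B=1028608/335439 F=1024/793 G=1024/793 H=1024/793] → run F
t=5: vr[A=1536/793 B=1028608/335439 F=1155072/265655 G=1024/793 H=1024/793] → run G
t=6: vr[A=1536/793 B=1028608/335439 F=1155072/265655 G=412928/162565 H=1024/793] → run H
t=7: vr[A=1536/793 B=1028608/335439 F=1155072/265655 G=412928/162565 H=1245184/335439] → run A
t=8: vr[A=2048/793 B=1028608/335439 F=1155072/265655 G=412928/162565 H=1245184/335439] → run G
t=9: vr[A=2048/793 B=1028608/335439 F=1155072/265655 G=615936/162565 H=1245184/335439] → run A
t=10: vr[A=2560/793 B=1028608/335439 F=1155072/265655 G=615936/162565 H=1245184/335439] → run B
t=11: vr[A=2560/793 B=1840640/335439 F=1155072/265655 G=615936/162565 H=1245184/335439] → run A
t=12: vr[B=1840640/335439 F=1155072/265655 G=615936/162565 H=1245184/335439] → run H
t=13: vr[B=1840640/335439 F=1155072/265655 G=615936/162565 H=2057216/335439] → run G
t=14: vr[B=1840640/335439 F=1155072/265655 G=818944/162565 H=2057216/335439] → run F
t=15: vr[B=1840640/335439 F=1967104/265655 G=818944/162565 H=2057216/335439] → run G
t=16: vr[B=1840640/335439 F=1967104/265655 G=1021952/162565 H=2057216/335439] → run B
t=17: vr[B=884224/111813 F=1967104/265655 G=1021952/162565 H=2057216/335439] → run H
t=18: vr[B=884224/111813 F=1967104/265655 G=1021952/162565 H=956416/111813] → run G
t=19: vr[B=884224/111813 F=1967104/265655 G=244992/32513 H=956416/111813] → run F
t=20: vr[B=884224/111813 F=2779136/265655 G=244992/32513 H=956416/111813] → run G
t=21: vr[B=884224/111813 F=2779136/265655 H=956416/111813] → run B
t=22: vr[B=3464704/335439 F=2779136/265655 H=956416/111813] → run H
t=23: vr[B=3464704/335439 F=2779136/265655] → run B
t=24: vr[B=4276736/335439 F=2779136/265655] → run F
t=25: vr[B=4276736/335439 F=3591168/265655] → run B
t=26: vr[B=1696256/111813 F=3591168/265655] → run F
t=27: vr[B=1696256/111813 F=880640/53131] → run B
t=28: vr[B=5900800/335439 F=880640/53131] → run F
t=29: vr[B=5900800/335439 F=5215232/265655] → run B
t=30: vr[F=5215232/265655] → run F
t=31: vr[F=6027264/265655] → run F
t=32: (idle)
t=33: (idle)
t=34: (idle)
t=35: (idle)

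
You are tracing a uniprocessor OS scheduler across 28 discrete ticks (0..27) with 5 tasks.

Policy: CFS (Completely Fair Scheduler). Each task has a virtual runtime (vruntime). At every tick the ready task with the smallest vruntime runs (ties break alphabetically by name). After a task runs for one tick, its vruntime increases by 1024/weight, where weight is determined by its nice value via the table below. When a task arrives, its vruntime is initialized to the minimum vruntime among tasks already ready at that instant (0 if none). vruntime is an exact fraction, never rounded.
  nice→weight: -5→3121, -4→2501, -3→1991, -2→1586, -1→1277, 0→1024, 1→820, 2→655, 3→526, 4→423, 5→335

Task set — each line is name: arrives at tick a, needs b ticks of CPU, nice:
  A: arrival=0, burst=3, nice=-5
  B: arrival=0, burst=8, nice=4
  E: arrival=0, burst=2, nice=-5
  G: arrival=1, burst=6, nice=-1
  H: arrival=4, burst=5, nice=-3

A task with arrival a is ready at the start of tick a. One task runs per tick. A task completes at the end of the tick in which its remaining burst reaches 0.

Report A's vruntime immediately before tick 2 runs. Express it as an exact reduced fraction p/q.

t=0: vr[A=0 B=0 E=0] → run A
t=1: vr[A=1024/3121 B=0 E=0 G=0] → run B
t=2: vr[A=1024/3121 B=1024/423 E=0 G=0] → run E
t=3: vr[A=1024/3121 B=1024/423 E=1024/3121 G=0] → run G
t=4: vr[A=1024/3121 B=1024/423 E=1024/3121 G=1024/1277 H=1024/3121] → run A
t=5: vr[A=2048/3121 B=1024/423 E=1024/3121 G=1024/1277 H=1024/3121] → run E
t=6: vr[A=2048/3121 B=1024/423 G=1024/1277 H=1024/3121] → run H
t=7: vr[A=2048/3121 B=1024/423 G=1024/1277 H=5234688/6213911] → run A
t=8: vr[B=1024/423 G=1024/1277 H=5234688/6213911] → run G
t=9: vr[B=1024/423 G=2048/1277 H=5234688/6213911] → run H
t=10: vr[B=1024/423 G=2048/1277 H=8430592/6213911] → run H
t=11: vr[B=1024/423 G=2048/1277 H=11626496/6213911] → run G
t=12: vr[B=1024/423 G=3072/1277 H=11626496/6213911] → run H
t=13: vr[B=1024/423 G=3072/1277 H=14822400/6213911] → run H
t=14: vr[B=1024/423 G=3072/1277] → run G
t=15: vr[B=1024/423 G=4096/1277] → run B
t=16: vr[B=2048/423 G=4096/1277] → run G
t=17: vr[B=2048/423 G=5120/1277] → run G
t=18: vr[B=2048/423] → run B
t=19: vr[B=1024/141] → run B
t=20: vr[B=4096/423] → run B
t=21: vr[B=5120/423] → run B
t=22: vr[B=2048/141] → run B
t=23: vr[B=7168/423] → run B
t=24: (idle)
t=25: (idle)
t=26: (idle)
t=27: (idle)

vruntime(A, start of tick 2) = 1024/3121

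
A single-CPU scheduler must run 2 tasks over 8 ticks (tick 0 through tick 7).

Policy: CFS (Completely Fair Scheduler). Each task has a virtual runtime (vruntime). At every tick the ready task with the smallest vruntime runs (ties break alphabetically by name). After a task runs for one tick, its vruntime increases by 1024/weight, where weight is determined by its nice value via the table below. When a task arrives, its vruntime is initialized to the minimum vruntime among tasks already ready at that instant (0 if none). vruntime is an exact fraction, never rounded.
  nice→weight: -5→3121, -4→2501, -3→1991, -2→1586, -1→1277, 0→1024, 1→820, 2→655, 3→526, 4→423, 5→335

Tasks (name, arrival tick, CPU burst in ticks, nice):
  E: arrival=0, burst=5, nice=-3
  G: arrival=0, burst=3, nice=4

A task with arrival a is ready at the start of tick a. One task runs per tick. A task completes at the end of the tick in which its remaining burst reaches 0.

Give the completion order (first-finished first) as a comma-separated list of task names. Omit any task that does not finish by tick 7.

t=0: vr[E=0 G=0] → run E
t=1: vr[E=1024/1991 G=0] → run G
t=2: vr[E=1024/1991 G=1024/423] → run E
t=3: vr[E=2048/1991 G=1024/423] → run E
t=4: vr[E=3072/1991 G=1024/423] → run E
t=5: vr[E=4096/1991 G=1024/423] → run E
t=6: vr[G=1024/423] → run G
t=7: vr[G=2048/423] → run G

completion order = E, G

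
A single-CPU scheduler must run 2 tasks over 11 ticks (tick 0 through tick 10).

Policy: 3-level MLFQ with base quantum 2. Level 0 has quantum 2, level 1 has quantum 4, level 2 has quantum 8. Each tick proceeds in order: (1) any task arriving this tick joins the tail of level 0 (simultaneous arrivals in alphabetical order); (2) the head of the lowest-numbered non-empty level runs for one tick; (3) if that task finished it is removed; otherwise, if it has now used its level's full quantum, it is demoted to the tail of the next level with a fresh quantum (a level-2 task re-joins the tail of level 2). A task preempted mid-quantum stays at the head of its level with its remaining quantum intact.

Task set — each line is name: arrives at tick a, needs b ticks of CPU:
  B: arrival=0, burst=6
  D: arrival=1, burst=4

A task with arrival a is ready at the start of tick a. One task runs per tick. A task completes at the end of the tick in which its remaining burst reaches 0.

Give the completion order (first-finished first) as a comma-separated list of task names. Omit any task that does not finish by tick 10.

t=0: L0/L1/L2 = B/-/- → run B
t=1: L0/L1/L2 = BD/-/- → run B
t=2: L0/L1/L2 = D/B/- → run D
t=3: L0/L1/L2 = D/B/- → run D
t=4: L0/L1/L2 = -/BD/- → run B
t=5: L0/L1/L2 = -/BD/- → run B
t=6: L0/L1/L2 = -/BD/- → run B
t=7: L0/L1/L2 = -/BD/- → run B
t=8: L0/L1/L2 = -/D/- → run D
t=9: L0/L1/L2 = -/D/- → run D
t=10: (idle)

completion order = B, D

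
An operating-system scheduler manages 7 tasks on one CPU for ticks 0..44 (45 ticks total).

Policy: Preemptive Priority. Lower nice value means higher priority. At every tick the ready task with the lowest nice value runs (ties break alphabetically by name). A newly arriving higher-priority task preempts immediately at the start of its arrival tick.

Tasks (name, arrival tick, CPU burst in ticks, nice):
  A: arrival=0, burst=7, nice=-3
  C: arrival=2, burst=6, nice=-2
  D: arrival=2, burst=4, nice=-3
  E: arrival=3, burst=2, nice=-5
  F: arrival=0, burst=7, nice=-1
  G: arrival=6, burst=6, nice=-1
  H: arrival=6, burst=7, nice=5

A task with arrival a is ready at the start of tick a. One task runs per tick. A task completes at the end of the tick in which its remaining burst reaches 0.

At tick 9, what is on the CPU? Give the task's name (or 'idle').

t=0: ready={A,F} → run A
t=1: ready={A,F} → run A
t=2: ready={A,C,D,F} → run A
t=3: ready={A,C,D,E,F} → run E
t=4: ready={A,C,D,E,F} → run E
t=5: ready={A,C,D,F} → run A
t=6: ready={A,C,D,F,G,H} → run A
t=7: ready={A,C,D,F,G,H} → run A
t=8: ready={A,C,D,F,G,H} → run A
t=9: ready={C,D,F,G,H} → run D
t=10: ready={C,D,F,G,H} → run D
t=11: ready={C,D,F,G,H} → run D
t=12: ready={C,D,F,G,H} → run D
t=13: ready={C,F,G,H} → run C
t=14: ready={C,F,G,H} → run C
t=15: ready={C,F,G,H} → run C
t=16: ready={C,F,G,H} → run C
t=17: ready={C,F,G,H} → run C
t=18: ready={C,F,G,H} → run C
t=19: ready={F,G,H} → run F
t=20: ready={F,G,H} → run F
t=21: ready={F,G,H} → run F
t=22: ready={F,G,H} → run F
t=23: ready={F,G,H} → run F
t=24: ready={F,G,H} → run F
t=25: ready={F,G,H} → run F
t=26: ready={G,H} → run G
t=27: ready={G,H} → run G
t=28: ready={G,H} → run G
t=29: ready={G,H} → run G
t=30: ready={G,H} → run G
t=31: ready={G,H} → run G
t=32: ready={H} → run H
t=33: ready={H} → run H
t=34: ready={H} → run H
t=35: ready={H} → run H
t=36: ready={H} → run H
t=37: ready={H} → run H
t=38: ready={H} → run H
t=39: (idle)
t=40: (idle)
t=41: (idle)
t=42: (idle)
t=43: (idle)
t=44: (idle)

running at tick 9 = D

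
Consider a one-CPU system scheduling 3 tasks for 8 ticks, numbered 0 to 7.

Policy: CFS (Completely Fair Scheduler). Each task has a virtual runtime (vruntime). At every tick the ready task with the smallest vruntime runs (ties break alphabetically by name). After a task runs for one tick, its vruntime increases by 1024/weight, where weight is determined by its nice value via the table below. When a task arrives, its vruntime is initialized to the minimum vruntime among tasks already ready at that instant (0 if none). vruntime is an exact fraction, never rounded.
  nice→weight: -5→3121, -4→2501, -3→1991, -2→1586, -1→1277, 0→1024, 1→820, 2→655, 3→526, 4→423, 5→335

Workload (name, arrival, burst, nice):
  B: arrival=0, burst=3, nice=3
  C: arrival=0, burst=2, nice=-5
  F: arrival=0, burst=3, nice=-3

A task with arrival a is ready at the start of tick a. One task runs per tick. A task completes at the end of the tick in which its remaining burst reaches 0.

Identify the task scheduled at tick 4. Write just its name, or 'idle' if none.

t=0: vr[B=0 C=0 F=0] → run B
t=1: vr[B=512/263 C=0 F=0] → run C
t=2: vr[B=512/263 C=1024/3121 F=0] → run F
t=3: vr[B=512/263 C=1024/3121 F=1024/1991] → run C
t=4: vr[B=512/263 F=1024/1991] → run F
t=5: vr[B=512/263 F=2048/1991] → run F
t=6: vr[B=512/263] → run B
t=7: vr[B=1024/263] → run B

running at tick 4 = F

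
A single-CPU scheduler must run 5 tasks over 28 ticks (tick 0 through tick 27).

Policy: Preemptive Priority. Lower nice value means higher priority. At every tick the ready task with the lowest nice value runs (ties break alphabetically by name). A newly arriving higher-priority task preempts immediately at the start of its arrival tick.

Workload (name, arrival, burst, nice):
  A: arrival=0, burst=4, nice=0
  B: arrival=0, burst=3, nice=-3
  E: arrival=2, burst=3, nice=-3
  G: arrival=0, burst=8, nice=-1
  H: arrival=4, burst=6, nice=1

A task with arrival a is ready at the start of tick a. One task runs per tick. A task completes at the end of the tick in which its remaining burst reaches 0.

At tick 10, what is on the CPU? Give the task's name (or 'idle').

running at tick 10 = G

t=0: ready={A,B,G} → run B
t=1: ready={A,B,G} → run B
t=2: ready={A,B,E,G} → run B
t=3: ready={A,E,G} → run E
t=4: ready={A,E,G,H} → run E
t=5: ready={A,E,G,H} → run E
t=6: ready={A,G,H} → run G
t=7: ready={A,G,H} → run G
t=8: ready={A,G,H} → run G
t=9: ready={A,G,H} → run G
t=10: ready={A,G,H} → run G
t=11: ready={A,G,H} → run G
t=12: ready={A,G,H} → run G
t=13: ready={A,G,H} → run G
t=14: ready={A,H} → run A
t=15: ready={A,H} → run A
t=16: ready={A,H} → run A
t=17: ready={A,H} → run A
t=18: ready={H} → run H
t=19: ready={H} → run H
t=20: ready={H} → run H
t=21: ready={H} → run H
t=22: ready={H} → run H
t=23: ready={H} → run H
t=24: (idle)
t=25: (idle)
t=26: (idle)
t=27: (idle)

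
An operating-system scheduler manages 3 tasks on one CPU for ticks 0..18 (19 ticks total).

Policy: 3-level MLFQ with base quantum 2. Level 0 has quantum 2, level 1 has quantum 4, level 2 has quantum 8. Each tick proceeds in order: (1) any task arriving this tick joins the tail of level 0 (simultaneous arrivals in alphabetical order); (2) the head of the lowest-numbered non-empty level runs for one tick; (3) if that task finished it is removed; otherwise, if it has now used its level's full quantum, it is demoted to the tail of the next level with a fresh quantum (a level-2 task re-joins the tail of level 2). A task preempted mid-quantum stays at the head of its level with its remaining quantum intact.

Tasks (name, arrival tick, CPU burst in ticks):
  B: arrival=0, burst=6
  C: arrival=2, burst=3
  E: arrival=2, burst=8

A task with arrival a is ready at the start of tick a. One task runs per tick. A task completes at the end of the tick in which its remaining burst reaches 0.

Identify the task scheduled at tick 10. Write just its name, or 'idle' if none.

t=0: L0/L1/L2 = B/-/- → run B
t=1: L0/L1/L2 = B/-/- → run B
t=2: L0/L1/L2 = CE/B/- → run C
t=3: L0/L1/L2 = CE/B/- → run C
t=4: L0/L1/L2 = E/BC/- → run E
t=5: L0/L1/L2 = E/BC/- → run E
t=6: L0/L1/L2 = -/BCE/- → run B
t=7: L0/L1/L2 = -/BCE/- → run B
t=8: L0/L1/L2 = -/BCE/- → run B
t=9: L0/L1/L2 = -/BCE/- → run B
t=10: L0/L1/L2 = -/CE/- → run C
t=11: L0/L1/L2 = -/E/- → run E
t=12: L0/L1/L2 = -/E/- → run E
t=13: L0/L1/L2 = -/E/- → run E
t=14: L0/L1/L2 = -/E/- → run E
t=15: L0/L1/L2 = -/-/E → run E
t=16: L0/L1/L2 = -/-/E → run E
t=17: (idle)
t=18: (idle)

running at tick 10 = C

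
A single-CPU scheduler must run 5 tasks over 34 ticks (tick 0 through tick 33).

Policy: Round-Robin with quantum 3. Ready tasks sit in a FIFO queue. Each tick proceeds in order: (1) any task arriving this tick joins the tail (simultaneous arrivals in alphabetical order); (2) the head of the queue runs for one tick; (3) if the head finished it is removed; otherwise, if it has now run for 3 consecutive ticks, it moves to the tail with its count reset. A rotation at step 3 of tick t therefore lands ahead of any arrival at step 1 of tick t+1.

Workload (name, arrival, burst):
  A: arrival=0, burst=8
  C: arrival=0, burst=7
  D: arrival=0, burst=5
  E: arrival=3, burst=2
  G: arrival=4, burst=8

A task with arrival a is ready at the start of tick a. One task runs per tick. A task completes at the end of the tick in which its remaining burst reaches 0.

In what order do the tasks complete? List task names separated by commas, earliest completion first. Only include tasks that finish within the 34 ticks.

t=0: queue=[A,C,D] q_used=0 → run A
t=1: queue=[A,C,D] q_used=1 → run A
t=2: queue=[A,C,D] q_used=2 → run A
t=3: queue=[C,D,A,E] q_used=0 → run C
t=4: queue=[C,D,A,E,G] q_used=1 → run C
t=5: queue=[C,D,A,E,G] q_used=2 → run C
t=6: queue=[D,A,E,G,C] q_used=0 → run D
t=7: queue=[D,A,E,G,C] q_used=1 → run D
t=8: queue=[D,A,E,G,C] q_used=2 → run D
t=9: queue=[A,E,G,C,D] q_used=0 → run A
t=10: queue=[A,E,G,C,D] q_used=1 → run A
t=11: queue=[A,E,G,C,D] q_used=2 → run A
t=12: queue=[E,G,C,D,A] q_used=0 → run E
t=13: queue=[E,G,C,D,A] q_used=1 → run E
t=14: queue=[G,C,D,A] q_used=0 → run G
t=15: queue=[G,C,D,A] q_used=1 → run G
t=16: queue=[G,C,D,A] q_used=2 → run G
t=17: queue=[C,D,A,G] q_used=0 → run C
t=18: queue=[C,D,A,G] q_used=1 → run C
t=19: queue=[C,D,A,G] q_used=2 → run C
t=20: queue=[D,A,G,C] q_used=0 → run D
t=21: queue=[D,A,G,C] q_used=1 → run D
t=22: queue=[A,G,C] q_used=0 → run A
t=23: queue=[A,G,C] q_used=1 → run A
t=24: queue=[G,C] q_used=0 → run G
t=25: queue=[G,C] q_used=1 → run G
t=26: queue=[G,C] q_used=2 → run G
t=27: queue=[C,G] q_used=0 → run C
t=28: queue=[G] q_used=0 → run G
t=29: queue=[G] q_used=1 → run G
t=30: (idle)
t=31: (idle)
t=32: (idle)
t=33: (idle)

completion order = E, D, A, C, G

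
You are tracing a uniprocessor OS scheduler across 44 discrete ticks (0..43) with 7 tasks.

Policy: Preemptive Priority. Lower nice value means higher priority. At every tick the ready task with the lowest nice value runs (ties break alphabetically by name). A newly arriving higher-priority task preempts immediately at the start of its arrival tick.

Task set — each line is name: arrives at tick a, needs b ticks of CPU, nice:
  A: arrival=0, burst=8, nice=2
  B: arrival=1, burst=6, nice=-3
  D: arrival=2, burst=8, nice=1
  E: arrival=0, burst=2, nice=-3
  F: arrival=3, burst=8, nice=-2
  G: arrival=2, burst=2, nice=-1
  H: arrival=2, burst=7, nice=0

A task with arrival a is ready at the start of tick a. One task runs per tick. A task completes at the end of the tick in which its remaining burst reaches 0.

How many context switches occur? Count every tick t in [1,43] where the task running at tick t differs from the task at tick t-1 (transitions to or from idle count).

t=0: ready={A,E} → run E
t=1: ready={A,B,E} → run B
t=2: ready={A,B,D,E,G,H} → run B
t=3: ready={A,B,D,E,F,G,H} → run B
t=4: ready={A,B,D,E,F,G,H} → run B
t=5: ready={A,B,D,E,F,G,H} → run B
t=6: ready={A,B,D,E,F,G,H} → run B
t=7: ready={A,D,E,F,G,H} → run E
t=8: ready={A,D,F,G,H} → run F
t=9: ready={A,D,F,G,H} → run F
t=10: ready={A,D,F,G,H} → run F
t=11: ready={A,D,F,G,H} → run F
t=12: ready={A,D,F,G,H} → run F
t=13: ready={A,D,F,G,H} → run F
t=14: ready={A,D,F,G,H} → run F
t=15: ready={A,D,F,G,H} → run F
t=16: ready={A,D,G,H} → run G
t=17: ready={A,D,G,H} → run G
t=18: ready={A,D,H} → run H
t=19: ready={A,D,H} → run H
t=20: ready={A,D,H} → run H
t=21: ready={A,D,H} → run H
t=22: ready={A,D,H} → run H
t=23: ready={A,D,H} → run H
t=24: ready={A,D,H} → run H
t=25: ready={A,D} → run D
t=26: ready={A,D} → run D
t=27: ready={A,D} → run D
t=28: ready={A,D} → run D
t=29: ready={A,D} → run D
t=30: ready={A,D} → run D
t=31: ready={A,D} → run D
t=32: ready={A,D} → run D
t=33: ready={A} → run A
t=34: ready={A} → run A
t=35: ready={A} → run A
t=36: ready={A} → run A
t=37: ready={A} → run A
t=38: ready={A} → run A
t=39: ready={A} → run A
t=40: ready={A} → run A
t=41: (idle)
t=42: (idle)
t=43: (idle)

context switches = 8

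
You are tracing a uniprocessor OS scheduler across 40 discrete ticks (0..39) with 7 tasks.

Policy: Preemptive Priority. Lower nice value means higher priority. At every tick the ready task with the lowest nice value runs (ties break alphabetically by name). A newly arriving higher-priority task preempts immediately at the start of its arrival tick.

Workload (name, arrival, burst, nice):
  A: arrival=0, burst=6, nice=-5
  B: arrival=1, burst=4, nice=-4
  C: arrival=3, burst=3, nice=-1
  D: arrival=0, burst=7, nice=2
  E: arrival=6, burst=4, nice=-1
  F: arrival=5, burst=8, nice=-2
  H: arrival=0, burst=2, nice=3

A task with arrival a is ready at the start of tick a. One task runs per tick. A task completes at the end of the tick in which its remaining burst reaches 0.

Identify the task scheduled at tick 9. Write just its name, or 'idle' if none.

t=0: ready={A,D,H} → run A
t=1: ready={A,B,D,H} → run A
t=2: ready={A,B,D,H} → run A
t=3: ready={A,B,C,D,H} → run A
t=4: ready={A,B,C,D,H} → run A
t=5: ready={A,B,C,D,F,H} → run A
t=6: ready={B,C,D,E,F,H} → run B
t=7: ready={B,C,D,E,F,H} → run B
t=8: ready={B,C,D,E,F,H} → run B
t=9: ready={B,C,D,E,F,H} → run B
t=10: ready={C,D,E,F,H} → run F
t=11: ready={C,D,E,F,H} → run F
t=12: ready={C,D,E,F,H} → run F
t=13: ready={C,D,E,F,H} → run F
t=14: ready={C,D,E,F,H} → run F
t=15: ready={C,D,E,F,H} → run F
t=16: ready={C,D,E,F,H} → run F
t=17: ready={C,D,E,F,H} → run F
t=18: ready={C,D,E,H} → run C
t=19: ready={C,D,E,H} → run C
t=20: ready={C,D,E,H} → run C
t=21: ready={D,E,H} → run E
t=22: ready={D,E,H} → run E
t=23: ready={D,E,H} → run E
t=24: ready={D,E,H} → run E
t=25: ready={D,H} → run D
t=26: ready={D,H} → run D
t=27: ready={D,H} → run D
t=28: ready={D,H} → run D
t=29: ready={D,H} → run D
t=30: ready={D,H} → run D
t=31: ready={D,H} → run D
t=32: ready={H} → run H
t=33: ready={H} → run H
t=34: (idle)
t=35: (idle)
t=36: (idle)
t=37: (idle)
t=38: (idle)
t=39: (idle)

running at tick 9 = B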